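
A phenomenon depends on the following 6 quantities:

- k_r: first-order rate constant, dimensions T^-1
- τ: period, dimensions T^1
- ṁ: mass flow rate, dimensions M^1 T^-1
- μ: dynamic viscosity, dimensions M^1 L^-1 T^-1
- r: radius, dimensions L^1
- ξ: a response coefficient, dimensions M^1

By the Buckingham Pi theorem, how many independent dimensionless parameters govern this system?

3

There are 6 variables and 3 base dimensions (M, L, T).
The dimension matrix has rank 3.
Independent dimensionless groups: 6 − 3 = 3.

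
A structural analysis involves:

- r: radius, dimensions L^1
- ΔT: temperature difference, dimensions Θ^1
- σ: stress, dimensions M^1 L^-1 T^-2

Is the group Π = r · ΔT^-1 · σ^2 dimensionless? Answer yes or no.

no

Sum the exponent of each base dimension across the product:
  M: [r]_M − [ΔT]_M + 2·[σ]_M = (0) − (0) + 2·(1) = 2
  L: [r]_L − [ΔT]_L + 2·[σ]_L = (1) − (0) + 2·(-1) = -1
  T: [r]_T − [ΔT]_T + 2·[σ]_T = (0) − (0) + 2·(-2) = -4
  Θ: [r]_Θ − [ΔT]_Θ + 2·[σ]_Θ = (0) − (1) + 2·(0) = -1
Net dimensions [M² L⁻¹ T⁻⁴ Θ⁻¹] ≠ [1] — not dimensionless.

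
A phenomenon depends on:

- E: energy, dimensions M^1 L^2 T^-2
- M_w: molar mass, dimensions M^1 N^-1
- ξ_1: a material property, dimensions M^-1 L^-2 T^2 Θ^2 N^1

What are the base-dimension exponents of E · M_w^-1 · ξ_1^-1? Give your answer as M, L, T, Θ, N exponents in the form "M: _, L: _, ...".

M: 1, L: 4, T: -4, Θ: -2, N: 0

Collect each base-dimension exponent across the product:
  M: (1) − (1) − (-1) = 1
  L: (2) − (0) − (-2) = 4
  T: (-2) − (0) − (2) = -4
  Θ: (0) − (0) − (2) = -2
  N: (0) − (-1) − (1) = 0
So the dimensions are [M L⁴ T⁻⁴ Θ⁻²].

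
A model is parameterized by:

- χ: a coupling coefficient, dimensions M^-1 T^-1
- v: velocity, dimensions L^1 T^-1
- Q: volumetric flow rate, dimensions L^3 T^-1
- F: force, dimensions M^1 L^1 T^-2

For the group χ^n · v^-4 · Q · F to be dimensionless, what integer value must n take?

1

Balance the M exponent: (-1)·n from χ, plus −4·(0) + (0) + (1) = 1 from the rest, must sum to zero.
−n + 1 = 0, so n = 1.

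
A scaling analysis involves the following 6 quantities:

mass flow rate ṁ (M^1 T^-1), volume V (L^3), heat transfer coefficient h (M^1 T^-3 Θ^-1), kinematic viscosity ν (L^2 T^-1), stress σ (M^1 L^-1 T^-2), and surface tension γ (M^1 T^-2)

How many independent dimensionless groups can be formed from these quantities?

2

There are 6 variables and 4 base dimensions (M, L, T, Θ).
The dimension matrix has rank 4.
Independent dimensionless groups: 6 − 4 = 2.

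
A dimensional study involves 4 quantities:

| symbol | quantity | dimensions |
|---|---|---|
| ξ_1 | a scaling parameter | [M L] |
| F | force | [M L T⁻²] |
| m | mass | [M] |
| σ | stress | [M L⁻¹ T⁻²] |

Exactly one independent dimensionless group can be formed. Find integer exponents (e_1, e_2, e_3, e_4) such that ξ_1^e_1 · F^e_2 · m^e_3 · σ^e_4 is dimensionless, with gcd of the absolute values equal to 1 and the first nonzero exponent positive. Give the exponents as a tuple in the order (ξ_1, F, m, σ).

(2, -1, -2, 1)

M: e_1·(1) + e_2·(1) + e_3·(1) + e_4·(1) = 0
L: e_1·(1) + e_2·(1) + e_3·(0) + e_4·(-1) = 0
T: e_1·(0) + e_2·(-2) + e_3·(0) + e_4·(-2) = 0
Solving this homogeneous linear system for the smallest-integer solution (first nonzero entry positive) gives (2, -1, -2, 1).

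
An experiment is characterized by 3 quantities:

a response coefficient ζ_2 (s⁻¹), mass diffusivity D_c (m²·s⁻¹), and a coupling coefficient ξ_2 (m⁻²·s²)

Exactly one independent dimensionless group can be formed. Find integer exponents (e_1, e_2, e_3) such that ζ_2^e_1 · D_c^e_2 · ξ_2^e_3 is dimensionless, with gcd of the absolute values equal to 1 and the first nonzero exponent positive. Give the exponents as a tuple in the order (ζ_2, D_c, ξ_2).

L: e_1·(0) + e_2·(2) + e_3·(-2) = 0
T: e_1·(-1) + e_2·(-1) + e_3·(2) = 0
Solving this homogeneous linear system for the smallest-integer solution (first nonzero entry positive) gives (1, 1, 1).

(1, 1, 1)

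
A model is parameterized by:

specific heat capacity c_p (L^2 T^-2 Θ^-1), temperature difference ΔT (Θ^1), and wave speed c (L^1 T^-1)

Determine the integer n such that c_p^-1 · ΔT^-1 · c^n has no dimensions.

2

Balance the L exponent: (1)·n from c, plus −(2) − (0) = -2 from the rest, must sum to zero.
n − 2 = 0, so n = 2.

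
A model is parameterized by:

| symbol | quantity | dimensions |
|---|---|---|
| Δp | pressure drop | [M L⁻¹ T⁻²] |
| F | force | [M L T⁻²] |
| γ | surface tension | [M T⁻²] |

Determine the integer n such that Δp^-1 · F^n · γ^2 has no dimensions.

Balance the M exponent: (1)·n from F, plus −(1) + 2·(1) = 1 from the rest, must sum to zero.
n + 1 = 0, so n = -1.

-1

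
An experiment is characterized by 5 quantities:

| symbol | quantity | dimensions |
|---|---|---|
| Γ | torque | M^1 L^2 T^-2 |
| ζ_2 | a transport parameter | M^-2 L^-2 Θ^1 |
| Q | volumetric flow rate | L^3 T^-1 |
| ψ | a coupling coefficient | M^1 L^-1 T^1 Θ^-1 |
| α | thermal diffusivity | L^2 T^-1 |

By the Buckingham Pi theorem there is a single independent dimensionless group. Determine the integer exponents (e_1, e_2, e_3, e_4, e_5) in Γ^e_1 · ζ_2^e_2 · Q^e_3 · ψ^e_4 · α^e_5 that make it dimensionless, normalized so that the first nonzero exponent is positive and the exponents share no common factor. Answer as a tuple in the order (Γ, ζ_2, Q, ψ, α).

(1, 1, 3, 1, -4)

M: e_1·(1) + e_2·(-2) + e_3·(0) + e_4·(1) + e_5·(0) = 0
L: e_1·(2) + e_2·(-2) + e_3·(3) + e_4·(-1) + e_5·(2) = 0
T: e_1·(-2) + e_2·(0) + e_3·(-1) + e_4·(1) + e_5·(-1) = 0
Θ: e_1·(0) + e_2·(1) + e_3·(0) + e_4·(-1) + e_5·(0) = 0
Solving this homogeneous linear system for the smallest-integer solution (first nonzero entry positive) gives (1, 1, 3, 1, -4).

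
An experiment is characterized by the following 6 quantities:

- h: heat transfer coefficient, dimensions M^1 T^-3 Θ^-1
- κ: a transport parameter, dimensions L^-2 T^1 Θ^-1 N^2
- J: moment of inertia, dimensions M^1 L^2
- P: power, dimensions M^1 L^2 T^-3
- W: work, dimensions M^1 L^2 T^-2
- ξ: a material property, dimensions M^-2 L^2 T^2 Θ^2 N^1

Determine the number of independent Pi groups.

1

There are 6 variables and 5 base dimensions (M, L, T, Θ, N).
The dimension matrix has rank 5.
Independent dimensionless groups: 6 − 5 = 1.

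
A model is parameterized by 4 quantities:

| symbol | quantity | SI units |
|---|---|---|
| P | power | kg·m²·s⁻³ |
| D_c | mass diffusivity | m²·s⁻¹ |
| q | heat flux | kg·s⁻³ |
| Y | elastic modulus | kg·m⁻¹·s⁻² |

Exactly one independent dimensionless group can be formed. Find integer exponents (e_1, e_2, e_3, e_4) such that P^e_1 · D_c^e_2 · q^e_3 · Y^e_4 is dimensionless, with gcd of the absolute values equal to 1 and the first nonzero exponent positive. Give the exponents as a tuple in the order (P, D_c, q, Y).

(1, -2, 1, -2)

M: e_1·(1) + e_2·(0) + e_3·(1) + e_4·(1) = 0
L: e_1·(2) + e_2·(2) + e_3·(0) + e_4·(-1) = 0
T: e_1·(-3) + e_2·(-1) + e_3·(-3) + e_4·(-2) = 0
Solving this homogeneous linear system for the smallest-integer solution (first nonzero entry positive) gives (1, -2, 1, -2).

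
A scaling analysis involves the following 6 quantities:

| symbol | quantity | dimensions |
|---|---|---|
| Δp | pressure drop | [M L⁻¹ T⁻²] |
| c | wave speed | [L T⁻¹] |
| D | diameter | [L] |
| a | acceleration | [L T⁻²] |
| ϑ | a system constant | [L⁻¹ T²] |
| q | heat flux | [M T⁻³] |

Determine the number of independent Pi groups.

There are 6 variables and 3 base dimensions (M, L, T).
The dimension matrix has rank 3.
Independent dimensionless groups: 6 − 3 = 3.

3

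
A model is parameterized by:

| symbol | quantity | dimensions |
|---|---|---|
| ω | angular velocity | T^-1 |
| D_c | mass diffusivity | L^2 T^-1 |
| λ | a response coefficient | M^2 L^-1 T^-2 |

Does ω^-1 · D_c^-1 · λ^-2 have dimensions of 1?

no

Sum the exponent of each base dimension across the product:
  M: −[ω]_M − [D_c]_M − 2·[λ]_M = −(0) − (0) − 2·(2) = -4
  L: −[ω]_L − [D_c]_L − 2·[λ]_L = −(0) − (2) − 2·(-1) = 0
  T: −[ω]_T − [D_c]_T − 2·[λ]_T = −(-1) − (-1) − 2·(-2) = 6
Net dimensions [M⁻⁴ T⁶] ≠ [1] — not dimensionless.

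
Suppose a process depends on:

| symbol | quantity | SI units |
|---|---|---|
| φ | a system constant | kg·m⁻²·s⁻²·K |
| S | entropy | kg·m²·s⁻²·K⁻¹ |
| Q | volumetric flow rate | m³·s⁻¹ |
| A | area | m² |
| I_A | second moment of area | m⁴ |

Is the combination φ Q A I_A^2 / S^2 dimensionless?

no

Sum the exponent of each base dimension across the product:
  M: [φ]_M − 2·[S]_M + [Q]_M + [A]_M + 2·[I_A]_M = (1) − 2·(1) + (0) + (0) + 2·(0) = -1
  L: [φ]_L − 2·[S]_L + [Q]_L + [A]_L + 2·[I_A]_L = (-2) − 2·(2) + (3) + (2) + 2·(4) = 7
  T: [φ]_T − 2·[S]_T + [Q]_T + [A]_T + 2·[I_A]_T = (-2) − 2·(-2) + (-1) + (0) + 2·(0) = 1
  Θ: [φ]_Θ − 2·[S]_Θ + [Q]_Θ + [A]_Θ + 2·[I_A]_Θ = (1) − 2·(-1) + (0) + (0) + 2·(0) = 3
Net dimensions [M⁻¹ L⁷ T Θ³] ≠ [1] — not dimensionless.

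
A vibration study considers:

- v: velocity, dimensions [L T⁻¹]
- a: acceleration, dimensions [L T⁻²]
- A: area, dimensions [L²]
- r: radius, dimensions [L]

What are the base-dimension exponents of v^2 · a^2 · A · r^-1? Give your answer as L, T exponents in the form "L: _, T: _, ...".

L: 5, T: -6

Collect each base-dimension exponent across the product:
  L: 2·(1) + 2·(1) + (2) − (1) = 5
  T: 2·(-1) + 2·(-2) + (0) − (0) = -6
So the dimensions are [L⁵ T⁻⁶].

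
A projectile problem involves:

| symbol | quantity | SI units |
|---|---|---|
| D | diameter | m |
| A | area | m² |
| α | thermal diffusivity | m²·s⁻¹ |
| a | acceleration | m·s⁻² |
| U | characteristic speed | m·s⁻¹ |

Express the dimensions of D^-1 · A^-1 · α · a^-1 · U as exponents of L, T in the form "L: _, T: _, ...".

Collect each base-dimension exponent across the product:
  L: −(1) − (2) + (2) − (1) + (1) = -1
  T: −(0) − (0) + (-1) − (-2) + (-1) = 0
So the dimensions are [L⁻¹].

L: -1, T: 0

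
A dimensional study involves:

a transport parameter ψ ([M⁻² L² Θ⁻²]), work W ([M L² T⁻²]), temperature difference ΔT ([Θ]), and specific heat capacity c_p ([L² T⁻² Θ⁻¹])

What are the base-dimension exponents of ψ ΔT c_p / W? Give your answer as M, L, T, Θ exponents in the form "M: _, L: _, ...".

M: -3, L: 2, T: 0, Θ: -2

Collect each base-dimension exponent across the product:
  M: (-2) − (1) + (0) + (0) = -3
  L: (2) − (2) + (0) + (2) = 2
  T: (0) − (-2) + (0) + (-2) = 0
  Θ: (-2) − (0) + (1) + (-1) = -2
So the dimensions are [M⁻³ L² Θ⁻²].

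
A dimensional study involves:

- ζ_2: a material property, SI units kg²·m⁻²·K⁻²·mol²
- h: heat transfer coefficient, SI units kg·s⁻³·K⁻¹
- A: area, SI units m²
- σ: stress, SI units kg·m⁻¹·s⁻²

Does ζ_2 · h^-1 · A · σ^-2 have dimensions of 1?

no

Sum the exponent of each base dimension across the product:
  M: [ζ_2]_M − [h]_M + [A]_M − 2·[σ]_M = (2) − (1) + (0) − 2·(1) = -1
  L: [ζ_2]_L − [h]_L + [A]_L − 2·[σ]_L = (-2) − (0) + (2) − 2·(-1) = 2
  T: [ζ_2]_T − [h]_T + [A]_T − 2·[σ]_T = (0) − (-3) + (0) − 2·(-2) = 7
  Θ: [ζ_2]_Θ − [h]_Θ + [A]_Θ − 2·[σ]_Θ = (-2) − (-1) + (0) − 2·(0) = -1
  N: [ζ_2]_N − [h]_N + [A]_N − 2·[σ]_N = (2) − (0) + (0) − 2·(0) = 2
Net dimensions [M⁻¹ L² T⁷ Θ⁻¹ N²] ≠ [1] — not dimensionless.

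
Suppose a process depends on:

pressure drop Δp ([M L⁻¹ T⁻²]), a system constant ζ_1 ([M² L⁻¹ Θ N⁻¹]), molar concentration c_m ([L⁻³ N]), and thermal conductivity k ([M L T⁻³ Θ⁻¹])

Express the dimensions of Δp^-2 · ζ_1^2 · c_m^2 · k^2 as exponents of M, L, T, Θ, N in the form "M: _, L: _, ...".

M: 4, L: -4, T: -2, Θ: 0, N: 0

Collect each base-dimension exponent across the product:
  M: −2·(1) + 2·(2) + 2·(0) + 2·(1) = 4
  L: −2·(-1) + 2·(-1) + 2·(-3) + 2·(1) = -4
  T: −2·(-2) + 2·(0) + 2·(0) + 2·(-3) = -2
  Θ: −2·(0) + 2·(1) + 2·(0) + 2·(-1) = 0
  N: −2·(0) + 2·(-1) + 2·(1) + 2·(0) = 0
So the dimensions are [M⁴ L⁻⁴ T⁻²].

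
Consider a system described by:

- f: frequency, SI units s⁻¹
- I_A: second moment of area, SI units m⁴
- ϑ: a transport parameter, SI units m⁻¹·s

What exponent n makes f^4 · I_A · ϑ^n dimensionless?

4

Balance the L exponent: (-1)·n from ϑ, plus 4·(0) + (4) = 4 from the rest, must sum to zero.
−n + 4 = 0, so n = 4.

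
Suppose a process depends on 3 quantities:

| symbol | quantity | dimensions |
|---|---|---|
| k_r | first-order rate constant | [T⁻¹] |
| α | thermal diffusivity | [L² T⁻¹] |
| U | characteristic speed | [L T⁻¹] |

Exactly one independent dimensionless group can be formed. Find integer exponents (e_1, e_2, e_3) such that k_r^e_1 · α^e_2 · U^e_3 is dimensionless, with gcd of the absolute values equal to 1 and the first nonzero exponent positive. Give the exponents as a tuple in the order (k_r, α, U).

L: e_1·(0) + e_2·(2) + e_3·(1) = 0
T: e_1·(-1) + e_2·(-1) + e_3·(-1) = 0
Solving this homogeneous linear system for the smallest-integer solution (first nonzero entry positive) gives (1, 1, -2).

(1, 1, -2)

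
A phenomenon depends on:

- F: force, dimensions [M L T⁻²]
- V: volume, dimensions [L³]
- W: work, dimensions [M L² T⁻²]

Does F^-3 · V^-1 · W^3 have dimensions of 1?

yes

Sum the exponent of each base dimension across the product:
  M: −3·[F]_M − [V]_M + 3·[W]_M = −3·(1) − (0) + 3·(1) = 0
  L: −3·[F]_L − [V]_L + 3·[W]_L = −3·(1) − (3) + 3·(2) = 0
  T: −3·[F]_T − [V]_T + 3·[W]_T = −3·(-2) − (0) + 3·(-2) = 0
All base exponents vanish — dimensionless.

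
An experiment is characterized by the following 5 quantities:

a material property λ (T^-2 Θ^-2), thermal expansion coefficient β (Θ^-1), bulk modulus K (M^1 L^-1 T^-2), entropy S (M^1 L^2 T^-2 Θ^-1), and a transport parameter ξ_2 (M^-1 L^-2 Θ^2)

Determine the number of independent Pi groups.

1

There are 5 variables and 4 base dimensions (M, L, T, Θ).
The dimension matrix has rank 4.
Independent dimensionless groups: 5 − 4 = 1.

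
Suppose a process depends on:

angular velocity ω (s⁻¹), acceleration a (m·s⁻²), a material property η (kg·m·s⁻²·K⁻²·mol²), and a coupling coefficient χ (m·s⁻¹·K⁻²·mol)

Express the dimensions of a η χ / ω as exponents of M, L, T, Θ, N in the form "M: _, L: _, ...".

Collect each base-dimension exponent across the product:
  M: −(0) + (0) + (1) + (0) = 1
  L: −(0) + (1) + (1) + (1) = 3
  T: −(-1) + (-2) + (-2) + (-1) = -4
  Θ: −(0) + (0) + (-2) + (-2) = -4
  N: −(0) + (0) + (2) + (1) = 3
So the dimensions are [M L³ T⁻⁴ Θ⁻⁴ N³].

M: 1, L: 3, T: -4, Θ: -4, N: 3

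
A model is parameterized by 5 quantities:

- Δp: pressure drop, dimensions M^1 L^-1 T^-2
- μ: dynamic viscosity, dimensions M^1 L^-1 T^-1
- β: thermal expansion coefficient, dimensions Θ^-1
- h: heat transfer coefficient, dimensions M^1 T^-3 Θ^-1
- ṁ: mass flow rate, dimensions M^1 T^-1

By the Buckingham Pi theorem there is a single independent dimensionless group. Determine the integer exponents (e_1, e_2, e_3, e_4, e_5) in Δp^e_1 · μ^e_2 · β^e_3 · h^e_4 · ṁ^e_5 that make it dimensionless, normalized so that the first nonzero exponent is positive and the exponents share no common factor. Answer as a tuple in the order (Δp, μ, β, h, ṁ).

(2, -2, 1, -1, 1)

M: e_1·(1) + e_2·(1) + e_3·(0) + e_4·(1) + e_5·(1) = 0
L: e_1·(-1) + e_2·(-1) + e_3·(0) + e_4·(0) + e_5·(0) = 0
T: e_1·(-2) + e_2·(-1) + e_3·(0) + e_4·(-3) + e_5·(-1) = 0
Θ: e_1·(0) + e_2·(0) + e_3·(-1) + e_4·(-1) + e_5·(0) = 0
Solving this homogeneous linear system for the smallest-integer solution (first nonzero entry positive) gives (2, -2, 1, -1, 1).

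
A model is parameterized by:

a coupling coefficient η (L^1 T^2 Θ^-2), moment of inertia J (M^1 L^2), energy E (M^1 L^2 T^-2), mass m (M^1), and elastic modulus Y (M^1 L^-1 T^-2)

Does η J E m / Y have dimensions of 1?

no

Sum the exponent of each base dimension across the product:
  M: [η]_M + [J]_M + [E]_M + [m]_M − [Y]_M = (0) + (1) + (1) + (1) − (1) = 2
  L: [η]_L + [J]_L + [E]_L + [m]_L − [Y]_L = (1) + (2) + (2) + (0) − (-1) = 6
  T: [η]_T + [J]_T + [E]_T + [m]_T − [Y]_T = (2) + (0) + (-2) + (0) − (-2) = 2
  Θ: [η]_Θ + [J]_Θ + [E]_Θ + [m]_Θ − [Y]_Θ = (-2) + (0) + (0) + (0) − (0) = -2
Net dimensions [M² L⁶ T² Θ⁻²] ≠ [1] — not dimensionless.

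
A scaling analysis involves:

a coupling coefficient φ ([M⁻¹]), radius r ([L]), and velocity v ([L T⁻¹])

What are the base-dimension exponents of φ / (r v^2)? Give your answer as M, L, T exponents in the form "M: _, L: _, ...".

M: -1, L: -3, T: 2

Collect each base-dimension exponent across the product:
  M: (-1) − (0) − 2·(0) = -1
  L: (0) − (1) − 2·(1) = -3
  T: (0) − (0) − 2·(-1) = 2
So the dimensions are [M⁻¹ L⁻³ T²].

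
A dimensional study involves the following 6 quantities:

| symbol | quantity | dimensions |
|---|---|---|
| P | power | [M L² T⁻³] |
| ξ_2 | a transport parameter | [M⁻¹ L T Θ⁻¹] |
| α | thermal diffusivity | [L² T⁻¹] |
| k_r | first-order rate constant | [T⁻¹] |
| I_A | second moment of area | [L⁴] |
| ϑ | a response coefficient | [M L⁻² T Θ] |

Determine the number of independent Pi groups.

2

There are 6 variables and 4 base dimensions (M, L, T, Θ).
The dimension matrix has rank 4.
Independent dimensionless groups: 6 − 4 = 2.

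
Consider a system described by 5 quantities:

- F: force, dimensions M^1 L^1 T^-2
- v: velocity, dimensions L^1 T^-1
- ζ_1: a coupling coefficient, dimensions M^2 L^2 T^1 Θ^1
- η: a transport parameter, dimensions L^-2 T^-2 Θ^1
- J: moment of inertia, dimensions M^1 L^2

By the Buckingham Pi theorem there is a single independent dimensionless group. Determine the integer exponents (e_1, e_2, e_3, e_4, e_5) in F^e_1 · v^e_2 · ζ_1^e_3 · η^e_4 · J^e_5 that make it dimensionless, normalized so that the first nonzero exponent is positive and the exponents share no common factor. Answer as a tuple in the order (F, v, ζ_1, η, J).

M: e_1·(1) + e_2·(0) + e_3·(2) + e_4·(0) + e_5·(1) = 0
L: e_1·(1) + e_2·(1) + e_3·(2) + e_4·(-2) + e_5·(2) = 0
T: e_1·(-2) + e_2·(-1) + e_3·(1) + e_4·(-2) + e_5·(0) = 0
Θ: e_1·(0) + e_2·(0) + e_3·(1) + e_4·(1) + e_5·(0) = 0
Solving this homogeneous linear system for the smallest-integer solution (first nonzero entry positive) gives (1, 1, 1, -1, -3).

(1, 1, 1, -1, -3)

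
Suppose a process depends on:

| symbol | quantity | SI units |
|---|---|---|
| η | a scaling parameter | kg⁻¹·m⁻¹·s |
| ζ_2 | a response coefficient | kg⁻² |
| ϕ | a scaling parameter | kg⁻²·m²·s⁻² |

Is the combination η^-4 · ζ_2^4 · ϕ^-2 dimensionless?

Sum the exponent of each base dimension across the product:
  M: −4·[η]_M + 4·[ζ_2]_M − 2·[ϕ]_M = −4·(-1) + 4·(-2) − 2·(-2) = 0
  L: −4·[η]_L + 4·[ζ_2]_L − 2·[ϕ]_L = −4·(-1) + 4·(0) − 2·(2) = 0
  T: −4·[η]_T + 4·[ζ_2]_T − 2·[ϕ]_T = −4·(1) + 4·(0) − 2·(-2) = 0
All base exponents vanish — dimensionless.

yes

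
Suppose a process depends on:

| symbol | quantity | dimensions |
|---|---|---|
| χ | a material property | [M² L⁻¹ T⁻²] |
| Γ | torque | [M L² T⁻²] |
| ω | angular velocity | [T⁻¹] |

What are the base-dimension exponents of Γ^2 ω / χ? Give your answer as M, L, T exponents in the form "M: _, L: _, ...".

M: 0, L: 5, T: -3

Collect each base-dimension exponent across the product:
  M: −(2) + 2·(1) + (0) = 0
  L: −(-1) + 2·(2) + (0) = 5
  T: −(-2) + 2·(-2) + (-1) = -3
So the dimensions are [L⁵ T⁻³].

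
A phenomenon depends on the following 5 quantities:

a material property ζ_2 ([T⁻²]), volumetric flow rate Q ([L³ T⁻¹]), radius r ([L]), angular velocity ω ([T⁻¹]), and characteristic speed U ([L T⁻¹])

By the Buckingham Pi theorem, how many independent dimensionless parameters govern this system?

3

There are 5 variables and 2 base dimensions (L, T).
The dimension matrix has rank 2.
Independent dimensionless groups: 5 − 2 = 3.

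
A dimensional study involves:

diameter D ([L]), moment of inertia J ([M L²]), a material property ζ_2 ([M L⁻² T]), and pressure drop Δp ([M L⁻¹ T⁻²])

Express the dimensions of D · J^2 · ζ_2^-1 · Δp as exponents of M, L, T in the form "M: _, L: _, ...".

Collect each base-dimension exponent across the product:
  M: (0) + 2·(1) − (1) + (1) = 2
  L: (1) + 2·(2) − (-2) + (-1) = 6
  T: (0) + 2·(0) − (1) + (-2) = -3
So the dimensions are [M² L⁶ T⁻³].

M: 2, L: 6, T: -3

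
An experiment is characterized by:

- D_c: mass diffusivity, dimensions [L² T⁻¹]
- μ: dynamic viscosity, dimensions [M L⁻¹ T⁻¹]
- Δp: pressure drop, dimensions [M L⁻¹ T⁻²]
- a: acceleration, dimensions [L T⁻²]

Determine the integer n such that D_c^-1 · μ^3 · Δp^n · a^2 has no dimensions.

-3

Balance the M exponent: (1)·n from Δp, plus −(0) + 3·(1) + 2·(0) = 3 from the rest, must sum to zero.
n + 3 = 0, so n = -3.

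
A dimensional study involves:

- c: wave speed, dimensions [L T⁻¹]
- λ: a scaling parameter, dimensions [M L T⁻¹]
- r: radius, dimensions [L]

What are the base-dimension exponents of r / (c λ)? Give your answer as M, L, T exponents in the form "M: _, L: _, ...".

Collect each base-dimension exponent across the product:
  M: −(0) − (1) + (0) = -1
  L: −(1) − (1) + (1) = -1
  T: −(-1) − (-1) + (0) = 2
So the dimensions are [M⁻¹ L⁻¹ T²].

M: -1, L: -1, T: 2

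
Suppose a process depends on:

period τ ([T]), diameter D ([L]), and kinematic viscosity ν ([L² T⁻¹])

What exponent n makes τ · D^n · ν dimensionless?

-2

Balance the L exponent: (1)·n from D, plus (0) + (2) = 2 from the rest, must sum to zero.
n + 2 = 0, so n = -2.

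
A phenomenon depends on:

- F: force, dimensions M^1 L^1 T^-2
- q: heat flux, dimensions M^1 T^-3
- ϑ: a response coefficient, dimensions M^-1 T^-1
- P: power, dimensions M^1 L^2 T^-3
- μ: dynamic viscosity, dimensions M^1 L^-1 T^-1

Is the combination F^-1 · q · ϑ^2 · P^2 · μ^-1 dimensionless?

Sum the exponent of each base dimension across the product:
  M: −[F]_M + [q]_M + 2·[ϑ]_M + 2·[P]_M − [μ]_M = −(1) + (1) + 2·(-1) + 2·(1) − (1) = -1
  L: −[F]_L + [q]_L + 2·[ϑ]_L + 2·[P]_L − [μ]_L = −(1) + (0) + 2·(0) + 2·(2) − (-1) = 4
  T: −[F]_T + [q]_T + 2·[ϑ]_T + 2·[P]_T − [μ]_T = −(-2) + (-3) + 2·(-1) + 2·(-3) − (-1) = -8
Net dimensions [M⁻¹ L⁴ T⁻⁸] ≠ [1] — not dimensionless.

no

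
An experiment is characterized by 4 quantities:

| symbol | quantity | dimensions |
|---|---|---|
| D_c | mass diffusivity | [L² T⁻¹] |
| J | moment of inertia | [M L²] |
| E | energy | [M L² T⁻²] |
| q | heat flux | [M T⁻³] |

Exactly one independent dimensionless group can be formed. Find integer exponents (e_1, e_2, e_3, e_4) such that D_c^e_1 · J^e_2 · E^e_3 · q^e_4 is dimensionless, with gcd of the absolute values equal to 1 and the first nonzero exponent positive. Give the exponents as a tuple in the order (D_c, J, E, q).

(1, 1, -2, 1)

M: e_1·(0) + e_2·(1) + e_3·(1) + e_4·(1) = 0
L: e_1·(2) + e_2·(2) + e_3·(2) + e_4·(0) = 0
T: e_1·(-1) + e_2·(0) + e_3·(-2) + e_4·(-3) = 0
Solving this homogeneous linear system for the smallest-integer solution (first nonzero entry positive) gives (1, 1, -2, 1).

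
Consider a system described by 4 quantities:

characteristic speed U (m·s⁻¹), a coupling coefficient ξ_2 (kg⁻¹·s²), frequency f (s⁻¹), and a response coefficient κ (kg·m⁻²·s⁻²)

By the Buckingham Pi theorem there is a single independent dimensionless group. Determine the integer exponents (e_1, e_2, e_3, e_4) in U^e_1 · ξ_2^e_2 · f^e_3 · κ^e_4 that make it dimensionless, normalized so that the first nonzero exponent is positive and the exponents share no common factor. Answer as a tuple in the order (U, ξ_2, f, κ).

M: e_1·(0) + e_2·(-1) + e_3·(0) + e_4·(1) = 0
L: e_1·(1) + e_2·(0) + e_3·(0) + e_4·(-2) = 0
T: e_1·(-1) + e_2·(2) + e_3·(-1) + e_4·(-2) = 0
Solving this homogeneous linear system for the smallest-integer solution (first nonzero entry positive) gives (2, 1, -2, 1).

(2, 1, -2, 1)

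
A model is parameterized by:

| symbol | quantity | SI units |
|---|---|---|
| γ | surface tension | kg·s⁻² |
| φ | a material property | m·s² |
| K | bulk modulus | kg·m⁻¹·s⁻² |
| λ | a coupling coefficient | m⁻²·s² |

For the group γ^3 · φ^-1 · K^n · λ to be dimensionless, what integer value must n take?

-3

Balance the M exponent: (1)·n from K, plus 3·(1) − (0) + (0) = 3 from the rest, must sum to zero.
n + 3 = 0, so n = -3.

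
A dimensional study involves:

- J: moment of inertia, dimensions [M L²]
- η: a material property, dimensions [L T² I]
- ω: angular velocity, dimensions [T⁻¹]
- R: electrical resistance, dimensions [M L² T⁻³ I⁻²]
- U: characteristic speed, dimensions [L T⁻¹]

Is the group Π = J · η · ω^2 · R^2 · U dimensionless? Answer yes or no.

Sum the exponent of each base dimension across the product:
  M: [J]_M + [η]_M + 2·[ω]_M + 2·[R]_M + [U]_M = (1) + (0) + 2·(0) + 2·(1) + (0) = 3
  L: [J]_L + [η]_L + 2·[ω]_L + 2·[R]_L + [U]_L = (2) + (1) + 2·(0) + 2·(2) + (1) = 8
  T: [J]_T + [η]_T + 2·[ω]_T + 2·[R]_T + [U]_T = (0) + (2) + 2·(-1) + 2·(-3) + (-1) = -7
  I: [J]_I + [η]_I + 2·[ω]_I + 2·[R]_I + [U]_I = (0) + (1) + 2·(0) + 2·(-2) + (0) = -3
Net dimensions [M³ L⁸ T⁻⁷ I⁻³] ≠ [1] — not dimensionless.

no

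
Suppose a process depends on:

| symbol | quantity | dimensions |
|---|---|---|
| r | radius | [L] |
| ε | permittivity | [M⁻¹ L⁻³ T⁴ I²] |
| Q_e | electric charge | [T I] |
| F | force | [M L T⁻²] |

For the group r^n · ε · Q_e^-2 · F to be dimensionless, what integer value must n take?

2

Balance the L exponent: (1)·n from r, plus (-3) − 2·(0) + (1) = -2 from the rest, must sum to zero.
n − 2 = 0, so n = 2.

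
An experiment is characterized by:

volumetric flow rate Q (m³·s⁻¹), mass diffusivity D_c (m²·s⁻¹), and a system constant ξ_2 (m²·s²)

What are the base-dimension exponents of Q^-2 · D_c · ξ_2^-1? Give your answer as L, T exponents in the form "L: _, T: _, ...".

Collect each base-dimension exponent across the product:
  L: −2·(3) + (2) − (2) = -6
  T: −2·(-1) + (-1) − (2) = -1
So the dimensions are [L⁻⁶ T⁻¹].

L: -6, T: -1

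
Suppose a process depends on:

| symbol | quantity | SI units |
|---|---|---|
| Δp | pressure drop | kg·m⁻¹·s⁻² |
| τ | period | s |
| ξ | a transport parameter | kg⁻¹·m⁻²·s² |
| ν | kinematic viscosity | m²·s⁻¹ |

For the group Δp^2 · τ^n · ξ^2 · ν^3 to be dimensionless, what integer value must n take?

3

Balance the T exponent: (1)·n from τ, plus 2·(-2) + 2·(2) + 3·(-1) = -3 from the rest, must sum to zero.
n − 3 = 0, so n = 3.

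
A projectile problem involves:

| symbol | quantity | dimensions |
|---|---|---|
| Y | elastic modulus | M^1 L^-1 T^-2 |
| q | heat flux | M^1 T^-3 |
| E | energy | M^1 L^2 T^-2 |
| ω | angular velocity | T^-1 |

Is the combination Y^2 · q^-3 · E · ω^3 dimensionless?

yes

Sum the exponent of each base dimension across the product:
  M: 2·[Y]_M − 3·[q]_M + [E]_M + 3·[ω]_M = 2·(1) − 3·(1) + (1) + 3·(0) = 0
  L: 2·[Y]_L − 3·[q]_L + [E]_L + 3·[ω]_L = 2·(-1) − 3·(0) + (2) + 3·(0) = 0
  T: 2·[Y]_T − 3·[q]_T + [E]_T + 3·[ω]_T = 2·(-2) − 3·(-3) + (-2) + 3·(-1) = 0
All base exponents vanish — dimensionless.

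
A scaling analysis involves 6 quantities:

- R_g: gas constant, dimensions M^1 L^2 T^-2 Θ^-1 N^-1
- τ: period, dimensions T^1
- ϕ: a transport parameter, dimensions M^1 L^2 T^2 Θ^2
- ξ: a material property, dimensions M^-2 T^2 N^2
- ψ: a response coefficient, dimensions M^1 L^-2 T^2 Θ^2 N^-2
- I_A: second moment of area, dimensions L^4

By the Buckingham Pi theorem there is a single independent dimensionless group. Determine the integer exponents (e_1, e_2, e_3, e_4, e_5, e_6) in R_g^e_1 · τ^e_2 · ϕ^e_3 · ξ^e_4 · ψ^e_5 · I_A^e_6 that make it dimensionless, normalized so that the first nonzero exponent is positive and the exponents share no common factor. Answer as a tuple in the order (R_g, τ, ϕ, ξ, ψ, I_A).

(4, -2, 1, 3, 1, -2)

M: e_1·(1) + e_2·(0) + e_3·(1) + e_4·(-2) + e_5·(1) + e_6·(0) = 0
L: e_1·(2) + e_2·(0) + e_3·(2) + e_4·(0) + e_5·(-2) + e_6·(4) = 0
T: e_1·(-2) + e_2·(1) + e_3·(2) + e_4·(2) + e_5·(2) + e_6·(0) = 0
Θ: e_1·(-1) + e_2·(0) + e_3·(2) + e_4·(0) + e_5·(2) + e_6·(0) = 0
N: e_1·(-1) + e_2·(0) + e_3·(0) + e_4·(2) + e_5·(-2) + e_6·(0) = 0
Solving this homogeneous linear system for the smallest-integer solution (first nonzero entry positive) gives (4, -2, 1, 3, 1, -2).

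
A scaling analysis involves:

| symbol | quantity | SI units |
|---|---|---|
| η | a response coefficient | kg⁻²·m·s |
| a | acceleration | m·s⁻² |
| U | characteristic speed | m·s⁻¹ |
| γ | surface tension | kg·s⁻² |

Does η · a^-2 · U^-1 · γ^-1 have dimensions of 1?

Sum the exponent of each base dimension across the product:
  M: [η]_M − 2·[a]_M − [U]_M − [γ]_M = (-2) − 2·(0) − (0) − (1) = -3
  L: [η]_L − 2·[a]_L − [U]_L − [γ]_L = (1) − 2·(1) − (1) − (0) = -2
  T: [η]_T − 2·[a]_T − [U]_T − [γ]_T = (1) − 2·(-2) − (-1) − (-2) = 8
Net dimensions [M⁻³ L⁻² T⁸] ≠ [1] — not dimensionless.

no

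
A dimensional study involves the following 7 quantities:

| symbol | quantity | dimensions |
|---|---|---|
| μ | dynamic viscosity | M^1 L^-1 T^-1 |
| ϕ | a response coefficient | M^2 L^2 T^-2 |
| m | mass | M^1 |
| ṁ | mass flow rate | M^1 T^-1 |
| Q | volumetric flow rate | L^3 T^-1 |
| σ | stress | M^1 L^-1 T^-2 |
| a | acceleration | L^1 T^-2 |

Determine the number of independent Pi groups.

4

There are 7 variables and 3 base dimensions (M, L, T).
The dimension matrix has rank 3.
Independent dimensionless groups: 7 − 3 = 4.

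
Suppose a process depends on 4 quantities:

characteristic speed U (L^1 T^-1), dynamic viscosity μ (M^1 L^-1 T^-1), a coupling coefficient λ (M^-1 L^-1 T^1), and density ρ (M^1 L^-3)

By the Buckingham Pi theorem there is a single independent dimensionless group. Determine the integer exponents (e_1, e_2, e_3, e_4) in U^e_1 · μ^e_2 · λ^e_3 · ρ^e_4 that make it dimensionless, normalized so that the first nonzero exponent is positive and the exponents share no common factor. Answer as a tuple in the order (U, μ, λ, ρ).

(2, -3, -1, 2)

M: e_1·(0) + e_2·(1) + e_3·(-1) + e_4·(1) = 0
L: e_1·(1) + e_2·(-1) + e_3·(-1) + e_4·(-3) = 0
T: e_1·(-1) + e_2·(-1) + e_3·(1) + e_4·(0) = 0
Solving this homogeneous linear system for the smallest-integer solution (first nonzero entry positive) gives (2, -3, -1, 2).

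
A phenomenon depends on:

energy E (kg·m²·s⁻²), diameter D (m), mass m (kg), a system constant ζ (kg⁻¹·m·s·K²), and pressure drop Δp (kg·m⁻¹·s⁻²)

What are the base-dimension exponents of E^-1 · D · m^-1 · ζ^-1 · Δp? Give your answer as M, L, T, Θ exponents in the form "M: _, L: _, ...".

Collect each base-dimension exponent across the product:
  M: −(1) + (0) − (1) − (-1) + (1) = 0
  L: −(2) + (1) − (0) − (1) + (-1) = -3
  T: −(-2) + (0) − (0) − (1) + (-2) = -1
  Θ: −(0) + (0) − (0) − (2) + (0) = -2
So the dimensions are [L⁻³ T⁻¹ Θ⁻²].

M: 0, L: -3, T: -1, Θ: -2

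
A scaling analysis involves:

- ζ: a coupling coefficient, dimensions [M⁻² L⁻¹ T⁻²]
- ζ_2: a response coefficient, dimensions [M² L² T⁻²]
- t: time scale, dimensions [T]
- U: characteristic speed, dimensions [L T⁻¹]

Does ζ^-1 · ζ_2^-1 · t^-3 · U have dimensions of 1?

Sum the exponent of each base dimension across the product:
  M: −[ζ]_M − [ζ_2]_M − 3·[t]_M + [U]_M = −(-2) − (2) − 3·(0) + (0) = 0
  L: −[ζ]_L − [ζ_2]_L − 3·[t]_L + [U]_L = −(-1) − (2) − 3·(0) + (1) = 0
  T: −[ζ]_T − [ζ_2]_T − 3·[t]_T + [U]_T = −(-2) − (-2) − 3·(1) + (-1) = 0
All base exponents vanish — dimensionless.

yes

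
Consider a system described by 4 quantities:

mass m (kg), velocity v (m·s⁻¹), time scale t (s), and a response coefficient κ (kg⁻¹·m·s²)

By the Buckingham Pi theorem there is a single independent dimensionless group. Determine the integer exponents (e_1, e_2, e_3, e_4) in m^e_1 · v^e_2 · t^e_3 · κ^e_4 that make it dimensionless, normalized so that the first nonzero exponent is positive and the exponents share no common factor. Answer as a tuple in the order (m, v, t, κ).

M: e_1·(1) + e_2·(0) + e_3·(0) + e_4·(-1) = 0
L: e_1·(0) + e_2·(1) + e_3·(0) + e_4·(1) = 0
T: e_1·(0) + e_2·(-1) + e_3·(1) + e_4·(2) = 0
Solving this homogeneous linear system for the smallest-integer solution (first nonzero entry positive) gives (1, -1, -3, 1).

(1, -1, -3, 1)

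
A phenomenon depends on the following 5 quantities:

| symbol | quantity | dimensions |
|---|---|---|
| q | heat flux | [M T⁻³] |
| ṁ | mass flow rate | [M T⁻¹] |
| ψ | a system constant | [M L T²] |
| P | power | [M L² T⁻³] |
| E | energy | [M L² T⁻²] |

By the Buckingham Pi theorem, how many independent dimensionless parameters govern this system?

There are 5 variables and 3 base dimensions (M, L, T).
The dimension matrix has rank 3.
Independent dimensionless groups: 5 − 3 = 2.

2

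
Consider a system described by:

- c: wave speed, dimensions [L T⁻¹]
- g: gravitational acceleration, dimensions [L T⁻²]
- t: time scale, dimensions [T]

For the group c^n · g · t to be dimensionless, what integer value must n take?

-1

Balance the L exponent: (1)·n from c, plus (1) + (0) = 1 from the rest, must sum to zero.
n + 1 = 0, so n = -1.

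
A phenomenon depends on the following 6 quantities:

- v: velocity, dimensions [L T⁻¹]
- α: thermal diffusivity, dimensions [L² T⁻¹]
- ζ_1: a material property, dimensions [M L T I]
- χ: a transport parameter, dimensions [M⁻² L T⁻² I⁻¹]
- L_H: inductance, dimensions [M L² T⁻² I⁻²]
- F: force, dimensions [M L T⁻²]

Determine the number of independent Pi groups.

There are 6 variables and 4 base dimensions (M, L, T, I).
The dimension matrix has rank 4.
Independent dimensionless groups: 6 − 4 = 2.

2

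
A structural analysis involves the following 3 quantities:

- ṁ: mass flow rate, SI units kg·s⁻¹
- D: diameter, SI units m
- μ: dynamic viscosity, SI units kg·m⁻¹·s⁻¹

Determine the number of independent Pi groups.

There are 3 variables and 3 base dimensions (M, L, T).
The dimension matrix has rank 2 (less than 3: the dimension vectors are linearly dependent).
Independent dimensionless groups: 3 − 2 = 1.

1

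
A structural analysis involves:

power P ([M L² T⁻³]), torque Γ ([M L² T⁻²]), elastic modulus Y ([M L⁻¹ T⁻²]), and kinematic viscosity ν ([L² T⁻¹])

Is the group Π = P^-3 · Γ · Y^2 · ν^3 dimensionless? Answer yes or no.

Sum the exponent of each base dimension across the product:
  M: −3·[P]_M + [Γ]_M + 2·[Y]_M + 3·[ν]_M = −3·(1) + (1) + 2·(1) + 3·(0) = 0
  L: −3·[P]_L + [Γ]_L + 2·[Y]_L + 3·[ν]_L = −3·(2) + (2) + 2·(-1) + 3·(2) = 0
  T: −3·[P]_T + [Γ]_T + 2·[Y]_T + 3·[ν]_T = −3·(-3) + (-2) + 2·(-2) + 3·(-1) = 0
All base exponents vanish — dimensionless.

yes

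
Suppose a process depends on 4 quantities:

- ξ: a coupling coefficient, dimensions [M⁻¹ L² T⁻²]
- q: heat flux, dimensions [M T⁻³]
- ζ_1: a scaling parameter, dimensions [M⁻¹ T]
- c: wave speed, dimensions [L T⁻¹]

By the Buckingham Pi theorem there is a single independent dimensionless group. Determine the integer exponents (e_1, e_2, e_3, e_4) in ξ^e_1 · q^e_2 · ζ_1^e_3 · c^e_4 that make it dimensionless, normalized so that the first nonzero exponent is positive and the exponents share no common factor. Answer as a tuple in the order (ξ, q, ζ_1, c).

(2, -1, -3, -4)

M: e_1·(-1) + e_2·(1) + e_3·(-1) + e_4·(0) = 0
L: e_1·(2) + e_2·(0) + e_3·(0) + e_4·(1) = 0
T: e_1·(-2) + e_2·(-3) + e_3·(1) + e_4·(-1) = 0
Solving this homogeneous linear system for the smallest-integer solution (first nonzero entry positive) gives (2, -1, -3, -4).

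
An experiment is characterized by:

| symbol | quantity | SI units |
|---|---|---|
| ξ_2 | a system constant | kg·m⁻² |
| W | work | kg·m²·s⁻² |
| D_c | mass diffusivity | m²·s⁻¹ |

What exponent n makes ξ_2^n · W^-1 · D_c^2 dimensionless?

1

Balance the M exponent: (1)·n from ξ_2, plus −(1) + 2·(0) = -1 from the rest, must sum to zero.
n − 1 = 0, so n = 1.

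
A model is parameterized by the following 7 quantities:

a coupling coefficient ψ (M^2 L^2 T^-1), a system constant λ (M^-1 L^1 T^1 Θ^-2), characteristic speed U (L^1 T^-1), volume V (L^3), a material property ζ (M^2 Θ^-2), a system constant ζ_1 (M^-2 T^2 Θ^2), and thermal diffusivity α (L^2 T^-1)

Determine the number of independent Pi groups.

There are 7 variables and 4 base dimensions (M, L, T, Θ).
The dimension matrix has rank 4.
Independent dimensionless groups: 7 − 4 = 3.

3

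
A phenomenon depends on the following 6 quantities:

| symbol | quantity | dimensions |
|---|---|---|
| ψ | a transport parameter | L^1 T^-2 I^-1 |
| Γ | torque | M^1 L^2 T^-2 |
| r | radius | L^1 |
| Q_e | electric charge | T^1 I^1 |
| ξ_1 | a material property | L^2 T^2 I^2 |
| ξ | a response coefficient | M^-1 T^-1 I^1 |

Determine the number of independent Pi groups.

2

There are 6 variables and 4 base dimensions (M, L, T, I).
The dimension matrix has rank 4.
Independent dimensionless groups: 6 − 4 = 2.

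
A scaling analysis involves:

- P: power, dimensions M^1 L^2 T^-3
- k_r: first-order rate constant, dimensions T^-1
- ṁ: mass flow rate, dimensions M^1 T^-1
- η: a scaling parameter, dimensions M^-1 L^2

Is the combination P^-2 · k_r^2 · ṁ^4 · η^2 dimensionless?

yes

Sum the exponent of each base dimension across the product:
  M: −2·[P]_M + 2·[k_r]_M + 4·[ṁ]_M + 2·[η]_M = −2·(1) + 2·(0) + 4·(1) + 2·(-1) = 0
  L: −2·[P]_L + 2·[k_r]_L + 4·[ṁ]_L + 2·[η]_L = −2·(2) + 2·(0) + 4·(0) + 2·(2) = 0
  T: −2·[P]_T + 2·[k_r]_T + 4·[ṁ]_T + 2·[η]_T = −2·(-3) + 2·(-1) + 4·(-1) + 2·(0) = 0
All base exponents vanish — dimensionless.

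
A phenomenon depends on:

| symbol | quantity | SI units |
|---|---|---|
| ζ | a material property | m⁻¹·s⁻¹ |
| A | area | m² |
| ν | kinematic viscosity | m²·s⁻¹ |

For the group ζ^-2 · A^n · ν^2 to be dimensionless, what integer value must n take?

-3

Balance the L exponent: (2)·n from A, plus −2·(-1) + 2·(2) = 6 from the rest, must sum to zero.
2n + 6 = 0, so n = -3.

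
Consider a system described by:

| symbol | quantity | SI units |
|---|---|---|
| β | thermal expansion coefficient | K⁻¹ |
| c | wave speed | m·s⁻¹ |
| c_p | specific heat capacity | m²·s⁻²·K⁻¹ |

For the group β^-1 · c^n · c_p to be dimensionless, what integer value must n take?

Balance the L exponent: (1)·n from c, plus −(0) + (2) = 2 from the rest, must sum to zero.
n + 2 = 0, so n = -2.

-2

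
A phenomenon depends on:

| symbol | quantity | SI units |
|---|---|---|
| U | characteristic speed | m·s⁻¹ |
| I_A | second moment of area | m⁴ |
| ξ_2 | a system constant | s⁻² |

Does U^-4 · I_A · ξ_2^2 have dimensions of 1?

yes

Sum the exponent of each base dimension across the product:
  L: −4·[U]_L + [I_A]_L + 2·[ξ_2]_L = −4·(1) + (4) + 2·(0) = 0
  T: −4·[U]_T + [I_A]_T + 2·[ξ_2]_T = −4·(-1) + (0) + 2·(-2) = 0
All base exponents vanish — dimensionless.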